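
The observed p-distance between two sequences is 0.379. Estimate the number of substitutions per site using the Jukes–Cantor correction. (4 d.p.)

d = −(3/4) ln(1 − 4p/3) = −0.75 ln(1 − 0.505333) = −0.75 ln(0.494667)
  = −0.75 × (-0.703870) = 0.527903 substitutions/site.

0.5279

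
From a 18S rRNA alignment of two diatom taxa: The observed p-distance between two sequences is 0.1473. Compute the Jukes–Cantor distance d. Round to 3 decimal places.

0.164

d = −(3/4) ln(1 − 4p/3) = −0.75 ln(1 − 0.1964) = −0.75 ln(0.8036)
  = −0.75 × (-0.218654) = 0.163991 substitutions/site.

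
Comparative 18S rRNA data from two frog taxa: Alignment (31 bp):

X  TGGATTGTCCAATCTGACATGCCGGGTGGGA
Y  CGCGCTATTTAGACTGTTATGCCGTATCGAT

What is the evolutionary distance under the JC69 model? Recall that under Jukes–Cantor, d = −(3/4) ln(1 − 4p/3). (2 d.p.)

The sequences differ at 16 of 31 sites, so p = 16/31 ≈ 0.516129.
d = −(3/4) ln(1 − 4p/3) = −0.75 ln(1 − 0.688172) = −0.75 ln(0.311828)
  = −0.75 × (-1.165304) = 0.873978 substitutions/site.

0.87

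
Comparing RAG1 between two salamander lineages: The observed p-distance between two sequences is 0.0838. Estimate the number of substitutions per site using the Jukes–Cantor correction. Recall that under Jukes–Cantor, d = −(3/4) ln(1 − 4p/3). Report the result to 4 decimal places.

0.0889

d = −(3/4) ln(1 − 4p/3) = −0.75 ln(1 − 0.111733) = −0.75 ln(0.888267)
  = −0.75 × (-0.118483) = 0.088862 substitutions/site.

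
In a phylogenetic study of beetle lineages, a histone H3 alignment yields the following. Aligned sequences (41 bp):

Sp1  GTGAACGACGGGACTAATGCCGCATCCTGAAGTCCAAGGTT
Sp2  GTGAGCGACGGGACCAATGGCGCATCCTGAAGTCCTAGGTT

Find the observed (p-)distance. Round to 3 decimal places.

0.098

The sequences differ at 4 of 41 positions (sites 5, 15, 20, 36).
p = 4/41 = 0.097560… ≈ 0.098 (to 3 d.p.).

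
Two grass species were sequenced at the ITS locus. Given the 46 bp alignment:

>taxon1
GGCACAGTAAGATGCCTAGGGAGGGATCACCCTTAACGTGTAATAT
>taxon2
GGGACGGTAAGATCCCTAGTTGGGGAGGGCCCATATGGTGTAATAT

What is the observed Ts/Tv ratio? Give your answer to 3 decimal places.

0.333

Transitions are A↔G and C↔T; transversions are all other mismatches.
Transitions: 3. Transversions: 9.
R = 3/9 = 0.333333… ≈ 0.333 (to 3 d.p.).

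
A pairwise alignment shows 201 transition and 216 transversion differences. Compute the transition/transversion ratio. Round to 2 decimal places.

R = 201/216 = 0.930555… ≈ 0.93 (to 2 d.p.).

0.93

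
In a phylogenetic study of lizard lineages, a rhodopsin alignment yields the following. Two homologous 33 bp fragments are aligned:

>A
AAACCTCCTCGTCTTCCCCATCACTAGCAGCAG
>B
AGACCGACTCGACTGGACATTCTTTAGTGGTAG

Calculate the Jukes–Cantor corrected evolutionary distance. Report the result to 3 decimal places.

The sequences differ at 14 of 33 sites, so p = 14/33 ≈ 0.424242.
d = −(3/4) ln(1 − 4p/3) = −0.75 ln(1 − 0.565656) = −0.75 ln(0.434344)
  = −0.75 × (-0.833918) = 0.625439 substitutions/site.

0.625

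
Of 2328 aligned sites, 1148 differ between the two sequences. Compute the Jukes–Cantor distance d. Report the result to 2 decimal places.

p = 1148/2328 ≈ 0.493127.
d = −(3/4) ln(1 − 4p/3) = −0.75 ln(1 − 0.657503) = −0.75 ln(0.342497)
  = −0.75 × (-1.071492) = 0.803619 substitutions/site.

0.80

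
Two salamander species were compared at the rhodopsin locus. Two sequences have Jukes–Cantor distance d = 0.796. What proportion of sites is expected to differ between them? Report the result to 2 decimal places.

0.49

p = (3/4)(1 − e^(−4d/3)) = 0.75 × (1 − e^(-1.061333)) = 0.75 × (1 − 0.345994) = 0.490505.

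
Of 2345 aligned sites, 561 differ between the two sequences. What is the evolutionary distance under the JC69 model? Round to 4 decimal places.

0.2881

p = 561/2345 ≈ 0.239232.
d = −(3/4) ln(1 − 4p/3) = −0.75 ln(1 − 0.318976) = −0.75 ln(0.681024)
  = −0.75 × (-0.384158) = 0.288119 substitutions/site.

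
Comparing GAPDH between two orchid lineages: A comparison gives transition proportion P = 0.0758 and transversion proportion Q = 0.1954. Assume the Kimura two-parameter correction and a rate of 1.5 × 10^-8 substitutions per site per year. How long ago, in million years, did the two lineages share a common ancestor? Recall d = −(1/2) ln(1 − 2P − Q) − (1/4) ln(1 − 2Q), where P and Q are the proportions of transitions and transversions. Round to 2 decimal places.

11.23

Under the Kimura two-parameter model, d = −½ ln(1 − 2P − Q) − ¼ ln(1 − 2Q).
1 − 2P − Q = 0.653, giving −½ ln(0.653) = 0.213089.
1 − 2Q = 0.6092, giving −¼ ln(0.6092) = 0.123902.
d = 0.213089 + 0.123902 = 0.336991.
Under a molecular clock d = 2μt, so t = d/(2μ) = 0.336991 / (2 × 1.5 × 10^-8) = 11.23 million years.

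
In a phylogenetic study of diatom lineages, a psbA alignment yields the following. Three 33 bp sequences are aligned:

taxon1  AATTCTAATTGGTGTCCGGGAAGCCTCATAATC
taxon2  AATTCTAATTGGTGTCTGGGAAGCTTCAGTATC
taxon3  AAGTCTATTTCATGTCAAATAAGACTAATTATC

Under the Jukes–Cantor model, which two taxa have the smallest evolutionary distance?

taxon1 and taxon2

taxon1–taxon2: 4/33 differ, p = 0.121, d = 0.132.
taxon1–taxon3: 11/33 differ, p = 0.333, d = 0.441.
taxon2–taxon3: 12/33 differ, p = 0.364, d = 0.497.
The smallest distance is between taxon1 and taxon2.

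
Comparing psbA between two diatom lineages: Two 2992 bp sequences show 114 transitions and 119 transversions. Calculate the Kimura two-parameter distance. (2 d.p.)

P = 114/2992 ≈ 0.038102 and Q = 119/2992 ≈ 0.039773.
Under the Kimura two-parameter model, d = −½ ln(1 − 2P − Q) − ¼ ln(1 − 2Q).
1 − 2P − Q = 0.884023, giving −½ ln(0.884023) = 0.061636.
1 − 2Q = 0.920454, giving −¼ ln(0.920454) = 0.020722.
d = 0.061636 + 0.020722 = 0.082358.

0.08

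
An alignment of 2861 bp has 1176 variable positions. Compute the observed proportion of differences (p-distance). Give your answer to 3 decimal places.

0.411

p = 1176/2861 = 0.411045… ≈ 0.411 (to 3 d.p.).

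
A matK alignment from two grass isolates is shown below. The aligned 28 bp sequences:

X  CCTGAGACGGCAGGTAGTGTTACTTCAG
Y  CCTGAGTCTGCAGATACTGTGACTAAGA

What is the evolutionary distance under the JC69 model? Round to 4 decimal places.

The sequences differ at 9 of 28 sites (7, 9, 14, 17, 21, 25, 26, 27, 28), so p = 9/28 ≈ 0.321429.
d = −(3/4) ln(1 − 4p/3) = −0.75 ln(1 − 0.428572) = −0.75 ln(0.571428)
  = −0.75 × (-0.559617) = 0.419713 substitutions/site.

0.4197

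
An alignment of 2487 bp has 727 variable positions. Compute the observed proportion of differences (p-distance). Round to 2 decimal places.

0.29

p = 727/2487 = 0.292320… ≈ 0.29 (to 2 d.p.).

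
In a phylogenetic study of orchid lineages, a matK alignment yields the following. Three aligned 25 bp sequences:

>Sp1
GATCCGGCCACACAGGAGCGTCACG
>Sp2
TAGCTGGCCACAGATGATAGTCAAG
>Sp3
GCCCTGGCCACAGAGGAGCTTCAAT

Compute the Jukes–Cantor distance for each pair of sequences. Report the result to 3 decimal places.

d(Sp1,Sp2) = 0.417, d(Sp1,Sp3) = 0.351, d(Sp2,Sp3) = 0.417

Sp1–Sp2: 8/25 sites differ → p = 0.32, d = −0.75 ln(1 − 0.426667) = 0.417216 ≈ 0.417.
Sp1–Sp3: 7/25 sites differ → p = 0.28, d = −0.75 ln(1 − 0.373333) = 0.350505 ≈ 0.351.
Sp2–Sp3: 8/25 sites differ → p = 0.32, d = −0.75 ln(1 − 0.426667) = 0.417216 ≈ 0.417.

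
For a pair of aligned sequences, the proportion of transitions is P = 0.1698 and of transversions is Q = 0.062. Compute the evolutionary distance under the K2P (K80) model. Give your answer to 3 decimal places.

Under the Kimura two-parameter model, d = −½ ln(1 − 2P − Q) − ¼ ln(1 − 2Q).
1 − 2P − Q = 0.5984, giving −½ ln(0.5984) = 0.256748.
1 − 2Q = 0.876, giving −¼ ln(0.876) = 0.033097.
d = 0.256748 + 0.033097 = 0.289845.

0.290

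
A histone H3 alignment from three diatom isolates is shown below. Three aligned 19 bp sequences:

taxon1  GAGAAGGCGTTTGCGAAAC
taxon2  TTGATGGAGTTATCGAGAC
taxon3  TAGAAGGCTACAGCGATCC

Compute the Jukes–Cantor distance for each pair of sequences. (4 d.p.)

taxon1–taxon2: 7/19 sites differ → p ≈ 0.368421, d = −0.75 ln(1 − 0.491228) = 0.506816 ≈ 0.5068.
taxon1–taxon3: 7/19 sites differ → p ≈ 0.368421, d = −0.75 ln(1 − 0.491228) = 0.506816 ≈ 0.5068.
taxon2–taxon3: 9/19 sites differ → p ≈ 0.473684, d = −0.75 ln(1 − 0.631579) = 0.748897 ≈ 0.7489.

d(taxon1,taxon2) = 0.5068, d(taxon1,taxon3) = 0.5068, d(taxon2,taxon3) = 0.7489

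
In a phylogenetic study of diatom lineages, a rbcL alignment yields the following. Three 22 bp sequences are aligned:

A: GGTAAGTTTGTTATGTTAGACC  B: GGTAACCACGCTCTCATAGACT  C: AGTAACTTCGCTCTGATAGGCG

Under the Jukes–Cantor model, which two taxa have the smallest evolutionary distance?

B and C

A–B: 9/22 differ, p = 0.409, d = 0.591.
A–C: 8/22 differ, p = 0.364, d = 0.497.
B–C: 6/22 differ, p = 0.273, d = 0.339.
The smallest distance is between B and C.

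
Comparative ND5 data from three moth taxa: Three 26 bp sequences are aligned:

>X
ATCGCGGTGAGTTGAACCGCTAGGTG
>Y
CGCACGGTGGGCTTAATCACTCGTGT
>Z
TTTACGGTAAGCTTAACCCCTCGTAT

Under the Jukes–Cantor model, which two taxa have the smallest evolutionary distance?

X–Y: 12/26 differ, p = 0.462, d = 0.717.
X–Z: 11/26 differ, p = 0.423, d = 0.623.
Y–Z: 8/26 differ, p = 0.308, d = 0.396.
The smallest distance is between Y and Z.

Y and Z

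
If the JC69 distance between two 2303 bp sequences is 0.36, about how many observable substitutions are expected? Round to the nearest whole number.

658

Invert JC69: p = (3/4)(1 − e^(−4d/3)) = 0.75 × (1 − e^(-0.48)) = 0.75 × (1 − 0.618783) = 0.285913.
Expected differing sites = pL ≈ 0.285913 × 2303 = 658.457639 ≈ 658.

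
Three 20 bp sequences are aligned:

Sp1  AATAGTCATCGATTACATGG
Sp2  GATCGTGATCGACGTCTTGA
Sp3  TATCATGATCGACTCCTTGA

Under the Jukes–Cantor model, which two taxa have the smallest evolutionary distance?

Sp1–Sp2: 8/20 differ, p = 0.400, d = 0.572.
Sp1–Sp3: 8/20 differ, p = 0.400, d = 0.572.
Sp2–Sp3: 4/20 differ, p = 0.200, d = 0.233.
The smallest distance is between Sp2 and Sp3.

Sp2 and Sp3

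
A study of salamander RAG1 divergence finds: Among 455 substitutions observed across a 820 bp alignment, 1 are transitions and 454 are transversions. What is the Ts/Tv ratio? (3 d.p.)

R = 1/454 = 0.002202… ≈ 0.002 (to 3 d.p.).

0.002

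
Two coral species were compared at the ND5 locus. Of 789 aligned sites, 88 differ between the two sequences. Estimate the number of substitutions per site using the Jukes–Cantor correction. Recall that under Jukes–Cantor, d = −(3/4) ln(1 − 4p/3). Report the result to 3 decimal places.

0.121

p = 88/789 ≈ 0.111534.
d = −(3/4) ln(1 − 4p/3) = −0.75 ln(1 − 0.148712) = −0.75 ln(0.851288)
  = −0.75 × (-0.161005) = 0.120754 substitutions/site.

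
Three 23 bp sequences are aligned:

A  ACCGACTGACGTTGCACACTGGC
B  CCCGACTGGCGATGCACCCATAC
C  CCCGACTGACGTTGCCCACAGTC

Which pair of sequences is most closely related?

A–B: 7/23 differ, p = 0.304, d = 0.390.
A–C: 4/23 differ, p = 0.174, d = 0.198.
B–C: 6/23 differ, p = 0.261, d = 0.321.
The smallest distance is between A and C.

A and C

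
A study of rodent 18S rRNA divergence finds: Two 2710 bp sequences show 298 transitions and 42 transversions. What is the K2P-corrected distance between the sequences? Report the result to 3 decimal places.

P = 298/2710 ≈ 0.109963 and Q = 42/2710 ≈ 0.015498.
Under the Kimura two-parameter model, d = −½ ln(1 − 2P − Q) − ¼ ln(1 − 2Q).
1 − 2P − Q = 0.764576, giving −½ ln(0.764576) = 0.134217.
1 − 2Q = 0.969004, giving −¼ ln(0.969004) = 0.007872.
d = 0.134217 + 0.007872 = 0.142089.

0.142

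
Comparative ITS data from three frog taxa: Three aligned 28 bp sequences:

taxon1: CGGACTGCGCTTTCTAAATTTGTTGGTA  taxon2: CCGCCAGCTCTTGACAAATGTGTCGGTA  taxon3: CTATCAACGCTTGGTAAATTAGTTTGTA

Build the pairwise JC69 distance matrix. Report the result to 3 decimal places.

taxon1–taxon2: 9/28 sites differ → p ≈ 0.321429, d = −0.75 ln(1 − 0.428572) = 0.419713 ≈ 0.420.
taxon1–taxon3: 9/28 sites differ → p ≈ 0.321429, d = −0.75 ln(1 − 0.428572) = 0.419713 ≈ 0.420.
taxon2–taxon3: 11/28 sites differ → p ≈ 0.392857, d = −0.75 ln(1 − 0.523809) = 0.556452 ≈ 0.556.

d(taxon1,taxon2) = 0.420, d(taxon1,taxon3) = 0.420, d(taxon2,taxon3) = 0.556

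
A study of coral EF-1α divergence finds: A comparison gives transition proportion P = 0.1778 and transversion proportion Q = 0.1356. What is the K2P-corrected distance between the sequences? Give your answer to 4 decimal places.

Under the Kimura two-parameter model, d = −½ ln(1 − 2P − Q) − ¼ ln(1 − 2Q).
1 − 2P − Q = 0.5088, giving −½ ln(0.5088) = 0.337850.
1 − 2Q = 0.7288, giving −¼ ln(0.7288) = 0.079089.
d = 0.337850 + 0.079089 = 0.416939.

0.4169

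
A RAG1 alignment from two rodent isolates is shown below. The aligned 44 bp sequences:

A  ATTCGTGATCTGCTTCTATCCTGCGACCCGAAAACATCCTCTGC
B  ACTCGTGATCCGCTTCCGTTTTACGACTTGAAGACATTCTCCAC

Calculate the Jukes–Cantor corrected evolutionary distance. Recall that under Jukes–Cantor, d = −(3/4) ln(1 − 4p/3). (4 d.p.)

The sequences differ at 13 of 44 sites, so p = 13/44 ≈ 0.295455.
d = −(3/4) ln(1 − 4p/3) = −0.75 ln(1 − 0.39394) = −0.75 ln(0.60606)
  = −0.75 × (-0.500776) = 0.375582 substitutions/site.

0.3756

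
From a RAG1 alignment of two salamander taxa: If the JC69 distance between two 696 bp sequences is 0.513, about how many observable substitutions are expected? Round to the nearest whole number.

Invert JC69: p = (3/4)(1 − e^(−4d/3)) = 0.75 × (1 − e^(-0.684)) = 0.75 × (1 − 0.504595) = 0.371554.
Expected differing sites = pL ≈ 0.371554 × 696 = 258.601584 ≈ 259.

259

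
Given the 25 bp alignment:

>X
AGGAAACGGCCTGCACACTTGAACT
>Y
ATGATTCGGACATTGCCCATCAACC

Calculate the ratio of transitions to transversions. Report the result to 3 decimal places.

Transitions are A↔G and C↔T; transversions are all other mismatches.
Transitions: 3. Transversions: 9.
R = 3/9 = 0.333333… ≈ 0.333 (to 3 d.p.).

0.333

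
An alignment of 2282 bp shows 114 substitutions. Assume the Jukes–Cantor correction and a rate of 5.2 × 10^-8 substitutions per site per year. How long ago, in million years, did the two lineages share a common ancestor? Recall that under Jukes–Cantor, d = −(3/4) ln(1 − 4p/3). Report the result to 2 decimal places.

0.50

p = 114/2282 ≈ 0.049956.
d = −(3/4) ln(1 − 4p/3) = −0.75 ln(1 − 0.066608) = −0.75 ln(0.933392)
  = −0.75 × (-0.068930) = 0.051698 substitutions/site.
Under a molecular clock d = 2μt, so t = d/(2μ) = 0.051698 / (2 × 5.2 × 10^-8) = 0.50 million years.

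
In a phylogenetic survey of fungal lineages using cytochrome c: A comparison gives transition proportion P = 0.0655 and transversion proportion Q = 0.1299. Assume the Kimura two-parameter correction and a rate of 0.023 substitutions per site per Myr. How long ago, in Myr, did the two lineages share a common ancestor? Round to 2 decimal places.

4.92

Under the Kimura two-parameter model, d = −½ ln(1 − 2P − Q) − ¼ ln(1 − 2Q).
1 − 2P − Q = 0.7391, giving −½ ln(0.7391) = 0.151161.
1 − 2Q = 0.7402, giving −¼ ln(0.7402) = 0.075209.
d = 0.151161 + 0.075209 = 0.226370.
Under a molecular clock d = 2μt, so t = d/(2μ) = 0.226370 / (2 × 0.023) = 4.92 Myr.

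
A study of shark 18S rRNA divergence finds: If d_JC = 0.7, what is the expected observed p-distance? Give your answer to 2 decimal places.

p = (3/4)(1 − e^(−4d/3)) = 0.75 × (1 − e^(-0.933333)) = 0.75 × (1 − 0.393241) = 0.455069.

0.46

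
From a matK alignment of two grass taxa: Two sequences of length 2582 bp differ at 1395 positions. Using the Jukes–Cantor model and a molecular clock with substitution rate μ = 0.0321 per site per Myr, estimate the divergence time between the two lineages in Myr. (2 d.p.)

14.89

p = 1395/2582 ≈ 0.540279.
d = −(3/4) ln(1 − 4p/3) = −0.75 ln(1 − 0.720372) = −0.75 ln(0.279628)
  = −0.75 × (-1.274295) = 0.955721 substitutions/site.
Under a molecular clock d = 2μt, so t = d/(2μ) = 0.955721 / (2 × 0.0321) = 14.89 Myr.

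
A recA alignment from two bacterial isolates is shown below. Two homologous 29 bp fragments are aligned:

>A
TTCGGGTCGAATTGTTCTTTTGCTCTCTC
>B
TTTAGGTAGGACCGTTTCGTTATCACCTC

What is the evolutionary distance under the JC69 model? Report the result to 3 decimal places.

The sequences differ at 14 of 29 sites, so p = 14/29 ≈ 0.482759.
d = −(3/4) ln(1 − 4p/3) = −0.75 ln(1 − 0.643679) = −0.75 ln(0.356321)
  = −0.75 × (-1.031923) = 0.773942 substitutions/site.

0.774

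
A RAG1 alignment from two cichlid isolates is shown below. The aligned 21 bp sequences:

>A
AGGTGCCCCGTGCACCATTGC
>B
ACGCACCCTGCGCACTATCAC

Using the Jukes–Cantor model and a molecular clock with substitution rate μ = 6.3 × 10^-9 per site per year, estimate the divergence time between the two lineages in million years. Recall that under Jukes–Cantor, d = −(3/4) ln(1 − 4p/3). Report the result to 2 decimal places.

42.21

The sequences differ at 8 of 21 sites (2, 4, 5, 9, 11, 16, 19, 20), so p = 8/21 ≈ 0.380952.
d = −(3/4) ln(1 − 4p/3) = −0.75 ln(1 − 0.507936) = −0.75 ln(0.492064)
  = −0.75 × (-0.709146) = 0.531860 substitutions/site.
Under a molecular clock d = 2μt, so t = d/(2μ) = 0.531860 / (2 × 6.3 × 10^-9) = 42.21 million years.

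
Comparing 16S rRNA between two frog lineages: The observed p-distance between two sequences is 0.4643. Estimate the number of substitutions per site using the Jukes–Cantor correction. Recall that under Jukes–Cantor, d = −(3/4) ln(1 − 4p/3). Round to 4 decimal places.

d = −(3/4) ln(1 − 4p/3) = −0.75 ln(1 − 0.619067) = −0.75 ln(0.380933)
  = −0.75 × (-0.965132) = 0.723849 substitutions/site.

0.7238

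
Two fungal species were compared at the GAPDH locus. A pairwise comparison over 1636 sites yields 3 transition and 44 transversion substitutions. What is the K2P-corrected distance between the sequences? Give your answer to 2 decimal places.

P = 3/1636 ≈ 0.001834 and Q = 44/1636 ≈ 0.026895.
Under the Kimura two-parameter model, d = −½ ln(1 − 2P − Q) − ¼ ln(1 − 2Q).
1 − 2P − Q = 0.969437, giving −½ ln(0.969437) = 0.015520.
1 − 2Q = 0.94621, giving −¼ ln(0.94621) = 0.013823.
d = 0.015520 + 0.013823 = 0.029343.

0.03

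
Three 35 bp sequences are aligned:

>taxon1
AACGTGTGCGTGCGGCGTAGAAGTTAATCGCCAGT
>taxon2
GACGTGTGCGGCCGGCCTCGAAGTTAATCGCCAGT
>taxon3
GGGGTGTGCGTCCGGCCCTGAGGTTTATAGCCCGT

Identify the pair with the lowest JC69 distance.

taxon1 and taxon2

taxon1–taxon2: 5/35 differ, p = 0.143, d = 0.158.
taxon1–taxon3: 11/35 differ, p = 0.314, d = 0.407.
taxon2–taxon3: 9/35 differ, p = 0.257, d = 0.315.
The smallest distance is between taxon1 and taxon2.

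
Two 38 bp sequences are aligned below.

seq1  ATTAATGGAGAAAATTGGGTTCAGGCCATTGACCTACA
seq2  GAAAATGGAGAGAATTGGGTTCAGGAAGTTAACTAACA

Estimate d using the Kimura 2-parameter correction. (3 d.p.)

Of 38 sites, 5 differences are transitions and 5 are transversions, so P = 5/38 ≈ 0.131579 and Q = 5/38 ≈ 0.131579.
Under the Kimura two-parameter model, d = −½ ln(1 − 2P − Q) − ¼ ln(1 − 2Q).
1 − 2P − Q = 0.605263, giving −½ ln(0.605263) = 0.251046.
1 − 2Q = 0.736842, giving −¼ ln(0.736842) = 0.076345.
d = 0.251046 + 0.076345 = 0.327391.

0.327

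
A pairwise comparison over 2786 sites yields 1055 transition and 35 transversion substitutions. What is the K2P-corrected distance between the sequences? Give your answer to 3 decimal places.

P = 1055/2786 ≈ 0.378679 and Q = 35/2786 ≈ 0.012563.
Under the Kimura two-parameter model, d = −½ ln(1 − 2P − Q) − ¼ ln(1 − 2Q).
1 − 2P − Q = 0.230079, giving −½ ln(0.230079) = 0.734666.
1 − 2Q = 0.974874, giving −¼ ln(0.974874) = 0.006362.
d = 0.734666 + 0.006362 = 0.741028.

0.741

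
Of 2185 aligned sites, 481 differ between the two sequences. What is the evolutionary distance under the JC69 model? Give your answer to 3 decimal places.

p = 481/2185 ≈ 0.220137.
d = −(3/4) ln(1 − 4p/3) = −0.75 ln(1 − 0.293516) = −0.75 ln(0.706484)
  = −0.75 × (-0.347455) = 0.260591 substitutions/site.

0.261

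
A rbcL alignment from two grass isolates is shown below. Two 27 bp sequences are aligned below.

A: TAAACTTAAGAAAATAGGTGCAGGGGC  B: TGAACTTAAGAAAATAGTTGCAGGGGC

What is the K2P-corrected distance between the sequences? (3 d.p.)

Of 27 sites, 1 differences are transitions and 1 are transversions, so P = 1/27 ≈ 0.037037 and Q = 1/27 ≈ 0.037037.
Under the Kimura two-parameter model, d = −½ ln(1 − 2P − Q) − ¼ ln(1 − 2Q).
1 − 2P − Q = 0.888889, giving −½ ln(0.888889) = 0.058891.
1 − 2Q = 0.925926, giving −¼ ln(0.925926) = 0.019240.
d = 0.058891 + 0.019240 = 0.078131.

0.078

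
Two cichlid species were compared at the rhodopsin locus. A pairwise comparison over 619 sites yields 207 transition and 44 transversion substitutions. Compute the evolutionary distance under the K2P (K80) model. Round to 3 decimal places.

P = 207/619 ≈ 0.33441 and Q = 44/619 ≈ 0.071082.
Under the Kimura two-parameter model, d = −½ ln(1 − 2P − Q) − ¼ ln(1 − 2Q).
1 − 2P − Q = 0.260098, giving −½ ln(0.260098) = 0.673348.
1 − 2Q = 0.857836, giving −¼ ln(0.857836) = 0.038336.
d = 0.673348 + 0.038336 = 0.711684.

0.712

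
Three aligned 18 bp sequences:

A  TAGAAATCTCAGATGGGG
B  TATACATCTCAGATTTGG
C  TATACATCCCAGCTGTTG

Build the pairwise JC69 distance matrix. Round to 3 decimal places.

d(A,B) = 0.264, d(A,C) = 0.441, d(B,C) = 0.264

A–B: 4/18 sites differ → p ≈ 0.222222, d = −0.75 ln(1 − 0.296296) = 0.263548 ≈ 0.264.
A–C: 6/18 sites differ → p ≈ 0.333333, d = −0.75 ln(1 − 0.444444) = 0.440839 ≈ 0.441.
B–C: 4/18 sites differ → p ≈ 0.222222, d = −0.75 ln(1 − 0.296296) = 0.263548 ≈ 0.264.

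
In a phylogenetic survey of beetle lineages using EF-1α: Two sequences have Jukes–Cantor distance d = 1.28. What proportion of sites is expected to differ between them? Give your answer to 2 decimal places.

0.61

p = (3/4)(1 − e^(−4d/3)) = 0.75 × (1 − e^(-1.706667)) = 0.75 × (1 − 0.181470) = 0.613898.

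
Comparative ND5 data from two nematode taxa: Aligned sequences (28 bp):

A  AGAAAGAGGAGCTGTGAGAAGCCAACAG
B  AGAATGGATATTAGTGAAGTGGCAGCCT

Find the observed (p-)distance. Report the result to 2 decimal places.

0.50

The sequences differ at 14 of 28 positions.
p = 14/28 = 0.50.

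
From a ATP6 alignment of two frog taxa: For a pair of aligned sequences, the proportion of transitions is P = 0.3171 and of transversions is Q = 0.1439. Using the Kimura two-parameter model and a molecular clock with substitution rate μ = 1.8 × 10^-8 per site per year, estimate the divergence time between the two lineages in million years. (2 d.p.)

Under the Kimura two-parameter model, d = −½ ln(1 − 2P − Q) − ¼ ln(1 − 2Q).
1 − 2P − Q = 0.2219, giving −½ ln(0.2219) = 0.752764.
1 − 2Q = 0.7122, giving −¼ ln(0.7122) = 0.084849.
d = 0.752764 + 0.084849 = 0.837613.
Under a molecular clock d = 2μt, so t = d/(2μ) = 0.837613 / (2 × 1.8 × 10^-8) = 23.27 million years.

23.27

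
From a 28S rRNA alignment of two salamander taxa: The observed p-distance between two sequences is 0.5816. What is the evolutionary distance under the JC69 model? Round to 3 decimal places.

1.120

d = −(3/4) ln(1 − 4p/3) = −0.75 ln(1 − 0.775467) = −0.75 ln(0.224533)
  = −0.75 × (-1.493733) = 1.120300 substitutions/site.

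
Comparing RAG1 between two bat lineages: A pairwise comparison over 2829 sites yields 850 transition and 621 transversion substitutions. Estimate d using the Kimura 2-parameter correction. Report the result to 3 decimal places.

1.003

P = 850/2829 ≈ 0.30046 and Q = 621/2829 ≈ 0.219512.
Under the Kimura two-parameter model, d = −½ ln(1 − 2P − Q) − ¼ ln(1 − 2Q).
1 − 2P − Q = 0.179568, giving −½ ln(0.179568) = 0.858601.
1 − 2Q = 0.560976, giving −¼ ln(0.560976) = 0.144519.
d = 0.858601 + 0.144519 = 1.003120.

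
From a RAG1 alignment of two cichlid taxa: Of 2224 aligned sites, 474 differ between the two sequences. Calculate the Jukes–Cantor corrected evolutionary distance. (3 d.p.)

p = 474/2224 ≈ 0.213129.
d = −(3/4) ln(1 − 4p/3) = −0.75 ln(1 − 0.284172) = −0.75 ln(0.715828)
  = −0.75 × (-0.334315) = 0.250736 substitutions/site.

0.251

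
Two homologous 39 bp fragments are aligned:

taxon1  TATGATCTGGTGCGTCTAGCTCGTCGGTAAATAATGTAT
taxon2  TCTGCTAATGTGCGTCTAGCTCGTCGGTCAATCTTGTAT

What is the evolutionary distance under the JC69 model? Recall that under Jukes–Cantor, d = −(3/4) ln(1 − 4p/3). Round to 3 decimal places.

The sequences differ at 8 of 39 sites (2, 5, 7, 8, 9, 29, 33, 34), so p = 8/39 ≈ 0.205128.
d = −(3/4) ln(1 − 4p/3) = −0.75 ln(1 − 0.273504) = −0.75 ln(0.726496)
  = −0.75 × (-0.319522) = 0.239642 substitutions/site.

0.240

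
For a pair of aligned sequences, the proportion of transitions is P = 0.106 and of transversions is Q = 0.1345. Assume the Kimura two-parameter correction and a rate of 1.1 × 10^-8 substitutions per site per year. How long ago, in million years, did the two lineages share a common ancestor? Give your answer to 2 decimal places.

Under the Kimura two-parameter model, d = −½ ln(1 − 2P − Q) − ¼ ln(1 − 2Q).
1 − 2P − Q = 0.6535, giving −½ ln(0.6535) = 0.212706.
1 − 2Q = 0.731, giving −¼ ln(0.731) = 0.078335.
d = 0.212706 + 0.078335 = 0.291041.
Under a molecular clock d = 2μt, so t = d/(2μ) = 0.291041 / (2 × 1.1 × 10^-8) = 13.23 million years.

13.23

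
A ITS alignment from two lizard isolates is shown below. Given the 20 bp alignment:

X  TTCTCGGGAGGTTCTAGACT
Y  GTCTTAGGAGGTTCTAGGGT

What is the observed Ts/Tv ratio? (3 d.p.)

Transitions are A↔G and C↔T; transversions are all other mismatches.
Transitions: 3. Transversions: 2.
R = 3/2 = 1.500.

1.500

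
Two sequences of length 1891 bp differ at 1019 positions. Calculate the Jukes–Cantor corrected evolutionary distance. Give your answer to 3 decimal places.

0.951

p = 1019/1891 ≈ 0.538868.
d = −(3/4) ln(1 − 4p/3) = −0.75 ln(1 − 0.718491) = −0.75 ln(0.281509)
  = −0.75 × (-1.267591) = 0.950693 substitutions/site.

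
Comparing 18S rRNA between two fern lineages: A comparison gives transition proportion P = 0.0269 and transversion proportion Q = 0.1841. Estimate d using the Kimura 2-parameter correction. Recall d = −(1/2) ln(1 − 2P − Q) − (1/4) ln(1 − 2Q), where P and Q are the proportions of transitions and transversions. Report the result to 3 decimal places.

0.251

Under the Kimura two-parameter model, d = −½ ln(1 − 2P − Q) − ¼ ln(1 − 2Q).
1 − 2P − Q = 0.7621, giving −½ ln(0.7621) = 0.135839.
1 − 2Q = 0.6318, giving −¼ ln(0.6318) = 0.114796.
d = 0.135839 + 0.114796 = 0.250635.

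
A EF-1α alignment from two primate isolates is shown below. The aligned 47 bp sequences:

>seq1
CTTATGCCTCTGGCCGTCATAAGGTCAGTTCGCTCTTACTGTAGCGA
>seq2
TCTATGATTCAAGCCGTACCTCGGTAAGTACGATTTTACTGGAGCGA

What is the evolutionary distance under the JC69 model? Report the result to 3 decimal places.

0.454

The sequences differ at 16 of 47 sites, so p = 16/47 ≈ 0.340426.
d = −(3/4) ln(1 − 4p/3) = −0.75 ln(1 − 0.453901) = −0.75 ln(0.546099)
  = −0.75 × (-0.604955) = 0.453716 substitutions/site.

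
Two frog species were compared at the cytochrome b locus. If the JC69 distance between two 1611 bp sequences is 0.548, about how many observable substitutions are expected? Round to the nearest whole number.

Invert JC69: p = (3/4)(1 − e^(−4d/3)) = 0.75 × (1 − e^(-0.730667)) = 0.75 × (1 − 0.481588) = 0.388809.
Expected differing sites = pL ≈ 0.388809 × 1611 = 626.371299 ≈ 626.

626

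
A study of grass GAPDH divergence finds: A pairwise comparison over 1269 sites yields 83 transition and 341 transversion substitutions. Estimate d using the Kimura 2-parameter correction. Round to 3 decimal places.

P = 83/1269 ≈ 0.065406 and Q = 341/1269 ≈ 0.268716.
Under the Kimura two-parameter model, d = −½ ln(1 − 2P − Q) − ¼ ln(1 − 2Q).
1 − 2P − Q = 0.600472, giving −½ ln(0.600472) = 0.255020.
1 − 2Q = 0.462568, giving −¼ ln(0.462568) = 0.192740.
d = 0.255020 + 0.192740 = 0.447760.

0.448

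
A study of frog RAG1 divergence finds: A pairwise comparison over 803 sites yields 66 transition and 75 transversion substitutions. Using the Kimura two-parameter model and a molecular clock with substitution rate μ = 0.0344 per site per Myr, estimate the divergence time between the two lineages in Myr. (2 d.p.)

P = 66/803 ≈ 0.082192 and Q = 75/803 ≈ 0.0934.
Under the Kimura two-parameter model, d = −½ ln(1 − 2P − Q) − ¼ ln(1 − 2Q).
1 − 2P − Q = 0.742216, giving −½ ln(0.742216) = 0.149057.
1 − 2Q = 0.8132, giving −¼ ln(0.8132) = 0.051695.
d = 0.149057 + 0.051695 = 0.200752.
Under a molecular clock d = 2μt, so t = d/(2μ) = 0.200752 / (2 × 0.0344) = 2.92 Myr.

2.92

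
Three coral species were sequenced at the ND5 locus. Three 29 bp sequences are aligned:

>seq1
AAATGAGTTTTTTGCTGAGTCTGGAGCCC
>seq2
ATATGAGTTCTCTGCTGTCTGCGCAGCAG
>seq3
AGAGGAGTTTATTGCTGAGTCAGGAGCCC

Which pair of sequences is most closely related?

seq1 and seq3

seq1–seq2: 10/29 differ, p = 0.345, d = 0.462.
seq1–seq3: 4/29 differ, p = 0.138, d = 0.152.
seq2–seq3: 12/29 differ, p = 0.414, d = 0.602.
The smallest distance is between seq1 and seq3.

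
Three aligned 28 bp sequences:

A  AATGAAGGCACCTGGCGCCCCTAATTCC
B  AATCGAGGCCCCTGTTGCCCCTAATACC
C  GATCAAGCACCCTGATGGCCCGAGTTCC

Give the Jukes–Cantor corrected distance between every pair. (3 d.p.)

d(A,B) = 0.252, d(A,C) = 0.485, d(B,C) = 0.420

A–B: 6/28 sites differ → p ≈ 0.214286, d = −0.75 ln(1 − 0.285715) = 0.252355 ≈ 0.252.
A–C: 10/28 sites differ → p ≈ 0.357143, d = −0.75 ln(1 − 0.476191) = 0.484971 ≈ 0.485.
B–C: 9/28 sites differ → p ≈ 0.321429, d = −0.75 ln(1 − 0.428572) = 0.419713 ≈ 0.420.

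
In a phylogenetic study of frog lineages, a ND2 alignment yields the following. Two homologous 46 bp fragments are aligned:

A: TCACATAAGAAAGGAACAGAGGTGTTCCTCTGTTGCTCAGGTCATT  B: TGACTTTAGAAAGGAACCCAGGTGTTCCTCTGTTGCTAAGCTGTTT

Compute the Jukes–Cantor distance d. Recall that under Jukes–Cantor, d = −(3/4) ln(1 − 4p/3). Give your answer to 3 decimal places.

0.227

The sequences differ at 9 of 46 sites (2, 5, 7, 18, 19, 38, 41, 43, 44), so p = 9/46 ≈ 0.195652.
d = −(3/4) ln(1 − 4p/3) = −0.75 ln(1 − 0.260869) = −0.75 ln(0.739131)
  = −0.75 × (-0.302280) = 0.226710 substitutions/site.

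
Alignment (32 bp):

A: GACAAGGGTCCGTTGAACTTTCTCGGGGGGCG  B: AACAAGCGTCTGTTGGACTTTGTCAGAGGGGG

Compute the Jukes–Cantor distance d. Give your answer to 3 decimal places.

0.304

The sequences differ at 8 of 32 sites (1, 7, 11, 16, 22, 25, 27, 31), so p = 8/32 = 0.25.
d = −(3/4) ln(1 − 4p/3) = −0.75 ln(1 − 0.333333) = −0.75 ln(0.666667)
  = −0.75 × (-0.405465) = 0.304099 substitutions/site.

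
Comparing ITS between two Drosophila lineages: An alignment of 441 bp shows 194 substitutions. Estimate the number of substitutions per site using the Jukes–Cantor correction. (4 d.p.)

0.6624

p = 194/441 ≈ 0.439909.
d = −(3/4) ln(1 − 4p/3) = −0.75 ln(1 − 0.586545) = −0.75 ln(0.413455)
  = −0.75 × (-0.883207) = 0.662405 substitutions/site.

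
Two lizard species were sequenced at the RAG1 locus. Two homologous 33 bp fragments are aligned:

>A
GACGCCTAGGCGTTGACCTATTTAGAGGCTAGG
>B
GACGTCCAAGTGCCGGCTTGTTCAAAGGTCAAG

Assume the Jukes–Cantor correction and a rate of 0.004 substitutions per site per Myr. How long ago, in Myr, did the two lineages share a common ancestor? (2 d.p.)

78.18

The sequences differ at 14 of 33 sites, so p = 14/33 ≈ 0.424242.
d = −(3/4) ln(1 − 4p/3) = −0.75 ln(1 − 0.565656) = −0.75 ln(0.434344)
  = −0.75 × (-0.833918) = 0.625439 substitutions/site.
Under a molecular clock d = 2μt, so t = d/(2μ) = 0.625439 / (2 × 0.004) = 78.18 Myr.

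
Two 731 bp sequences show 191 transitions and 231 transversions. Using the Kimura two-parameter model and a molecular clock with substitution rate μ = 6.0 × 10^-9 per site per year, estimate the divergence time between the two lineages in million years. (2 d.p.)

P = 191/731 ≈ 0.261286 and Q = 231/731 ≈ 0.316005.
Under the Kimura two-parameter model, d = −½ ln(1 − 2P − Q) − ¼ ln(1 − 2Q).
1 − 2P − Q = 0.161423, giving −½ ln(0.161423) = 0.911864.
1 − 2Q = 0.36799, giving −¼ ln(0.36799) = 0.249925.
d = 0.911864 + 0.249925 = 1.161789.
Under a molecular clock d = 2μt, so t = d/(2μ) = 1.161789 / (2 × 6.0 × 10^-9) = 96.82 million years.

96.82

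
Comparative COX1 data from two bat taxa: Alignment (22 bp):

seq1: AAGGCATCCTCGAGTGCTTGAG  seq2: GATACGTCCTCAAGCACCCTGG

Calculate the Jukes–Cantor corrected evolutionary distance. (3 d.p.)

The sequences differ at 11 of 22 sites, so p = 11/22 = 0.5.
d = −(3/4) ln(1 − 4p/3) = −0.75 ln(1 − 0.666667) = −0.75 ln(0.333333)
  = −0.75 × (-1.098613) = 0.823960 substitutions/site.

0.824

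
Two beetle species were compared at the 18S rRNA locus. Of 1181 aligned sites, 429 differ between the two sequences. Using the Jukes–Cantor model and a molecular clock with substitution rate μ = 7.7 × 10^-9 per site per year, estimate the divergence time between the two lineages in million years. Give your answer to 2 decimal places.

32.25

p = 429/1181 ≈ 0.363251.
d = −(3/4) ln(1 − 4p/3) = −0.75 ln(1 − 0.484335) = −0.75 ln(0.515665)
  = −0.75 × (-0.662298) = 0.496724 substitutions/site.
Under a molecular clock d = 2μt, so t = d/(2μ) = 0.496724 / (2 × 7.7 × 10^-9) = 32.25 million years.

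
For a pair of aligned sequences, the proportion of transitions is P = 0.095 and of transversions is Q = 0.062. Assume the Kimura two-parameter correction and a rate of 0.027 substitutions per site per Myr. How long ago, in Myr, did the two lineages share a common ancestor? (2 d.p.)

Under the Kimura two-parameter model, d = −½ ln(1 − 2P − Q) − ¼ ln(1 − 2Q).
1 − 2P − Q = 0.748, giving −½ ln(0.748) = 0.145176.
1 − 2Q = 0.876, giving −¼ ln(0.876) = 0.033097.
d = 0.145176 + 0.033097 = 0.178273.
Under a molecular clock d = 2μt, so t = d/(2μ) = 0.178273 / (2 × 0.027) = 3.30 Myr.

3.30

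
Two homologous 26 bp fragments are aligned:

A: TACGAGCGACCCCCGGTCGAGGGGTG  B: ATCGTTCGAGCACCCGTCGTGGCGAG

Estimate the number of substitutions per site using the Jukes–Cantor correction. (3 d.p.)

0.539

The sequences differ at 10 of 26 sites (1, 2, 5, 6, 10, 12, 15, 20, 23, 25), so p = 10/26 ≈ 0.384615.
d = −(3/4) ln(1 − 4p/3) = −0.75 ln(1 − 0.51282) = −0.75 ln(0.48718)
  = −0.75 × (-0.719122) = 0.539342 substitutions/site.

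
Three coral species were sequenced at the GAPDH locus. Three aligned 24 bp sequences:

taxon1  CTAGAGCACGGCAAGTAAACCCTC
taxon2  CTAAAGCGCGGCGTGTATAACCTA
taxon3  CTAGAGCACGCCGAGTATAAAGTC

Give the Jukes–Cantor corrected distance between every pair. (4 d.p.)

d(taxon1,taxon2) = 0.3694, d(taxon1,taxon3) = 0.3041, d(taxon2,taxon3) = 0.3694

taxon1–taxon2: 7/24 sites differ → p ≈ 0.291667, d = −0.75 ln(1 − 0.388889) = 0.369358 ≈ 0.3694.
taxon1–taxon3: 6/24 sites differ → p = 0.25, d = −0.75 ln(1 − 0.333333) = 0.304098 ≈ 0.3041.
taxon2–taxon3: 7/24 sites differ → p ≈ 0.291667, d = −0.75 ln(1 − 0.388889) = 0.369358 ≈ 0.3694.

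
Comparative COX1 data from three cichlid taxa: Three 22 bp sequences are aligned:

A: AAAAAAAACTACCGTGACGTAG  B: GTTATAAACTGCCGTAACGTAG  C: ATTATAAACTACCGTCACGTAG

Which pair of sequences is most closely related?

B and C

A–B: 6/22 differ, p = 0.273, d = 0.339.
A–C: 4/22 differ, p = 0.182, d = 0.208.
B–C: 3/22 differ, p = 0.136, d = 0.151.
The smallest distance is between B and C.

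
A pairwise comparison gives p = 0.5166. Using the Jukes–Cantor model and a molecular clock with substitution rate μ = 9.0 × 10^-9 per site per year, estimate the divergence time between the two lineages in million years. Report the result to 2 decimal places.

48.64

d = −(3/4) ln(1 − 4p/3) = −0.75 ln(1 − 0.6888) = −0.75 ln(0.3112)
  = −0.75 × (-1.167319) = 0.875489 substitutions/site.
Under a molecular clock d = 2μt, so t = d/(2μ) = 0.875489 / (2 × 9.0 × 10^-9) = 48.64 million years.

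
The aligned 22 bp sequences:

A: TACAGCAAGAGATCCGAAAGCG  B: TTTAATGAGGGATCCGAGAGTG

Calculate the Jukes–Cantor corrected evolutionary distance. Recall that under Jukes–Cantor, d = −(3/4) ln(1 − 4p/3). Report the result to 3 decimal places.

The sequences differ at 8 of 22 sites (2, 3, 5, 6, 7, 10, 18, 21), so p = 8/22 ≈ 0.363636.
d = −(3/4) ln(1 − 4p/3) = −0.75 ln(1 − 0.484848) = −0.75 ln(0.515152)
  = −0.75 × (-0.663293) = 0.497470 substitutions/site.

0.497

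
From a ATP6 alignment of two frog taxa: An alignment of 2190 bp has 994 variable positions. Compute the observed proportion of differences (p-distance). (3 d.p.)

0.454

p = 994/2190 = 0.453881… ≈ 0.454 (to 3 d.p.).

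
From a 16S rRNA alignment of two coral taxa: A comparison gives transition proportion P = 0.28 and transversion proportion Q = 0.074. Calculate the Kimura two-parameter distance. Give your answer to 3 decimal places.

Under the Kimura two-parameter model, d = −½ ln(1 − 2P − Q) − ¼ ln(1 − 2Q).
1 − 2P − Q = 0.366, giving −½ ln(0.366) = 0.502561.
1 − 2Q = 0.852, giving −¼ ln(0.852) = 0.040042.
d = 0.502561 + 0.040042 = 0.542603.

0.543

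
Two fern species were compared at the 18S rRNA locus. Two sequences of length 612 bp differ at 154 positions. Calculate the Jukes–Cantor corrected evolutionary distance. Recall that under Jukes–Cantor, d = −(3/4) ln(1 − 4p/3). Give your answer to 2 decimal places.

p = 154/612 ≈ 0.251634.
d = −(3/4) ln(1 − 4p/3) = −0.75 ln(1 − 0.335512) = −0.75 ln(0.664488)
  = −0.75 × (-0.408738) = 0.306554 substitutions/site.

0.31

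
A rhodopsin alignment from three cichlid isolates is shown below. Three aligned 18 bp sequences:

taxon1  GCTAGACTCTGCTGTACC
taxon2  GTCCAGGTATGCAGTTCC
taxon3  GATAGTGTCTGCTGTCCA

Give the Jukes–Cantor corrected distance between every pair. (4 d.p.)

d(taxon1,taxon2) = 0.8240, d(taxon1,taxon3) = 0.3470, d(taxon2,taxon3) = 0.8240

taxon1–taxon2: 9/18 sites differ → p = 0.5, d = −0.75 ln(1 − 0.666667) = 0.823960 ≈ 0.8240.
taxon1–taxon3: 5/18 sites differ → p ≈ 0.277778, d = −0.75 ln(1 − 0.370371) = 0.346968 ≈ 0.3470.
taxon2–taxon3: 9/18 sites differ → p = 0.5, d = −0.75 ln(1 − 0.666667) = 0.823960 ≈ 0.8240.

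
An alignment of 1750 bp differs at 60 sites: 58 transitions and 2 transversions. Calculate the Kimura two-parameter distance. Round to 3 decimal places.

P = 58/1750 ≈ 0.033143 and Q = 2/1750 ≈ 0.001143.
Under the Kimura two-parameter model, d = −½ ln(1 − 2P − Q) − ¼ ln(1 − 2Q).
1 − 2P − Q = 0.932571, giving −½ ln(0.932571) = 0.034905.
1 − 2Q = 0.997714, giving −¼ ln(0.997714) = 0.000572.
d = 0.034905 + 0.000572 = 0.035477.

0.035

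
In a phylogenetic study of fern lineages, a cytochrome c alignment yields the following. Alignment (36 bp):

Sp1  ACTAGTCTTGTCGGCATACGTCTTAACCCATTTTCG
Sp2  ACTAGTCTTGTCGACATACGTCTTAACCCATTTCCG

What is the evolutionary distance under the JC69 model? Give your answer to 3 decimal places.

The sequences differ at 2 of 36 sites (14, 34), so p = 2/36 ≈ 0.055556.
d = −(3/4) ln(1 − 4p/3) = −0.75 ln(1 − 0.074075) = −0.75 ln(0.925925)
  = −0.75 × (-0.076962) = 0.057722 substitutions/site.

0.058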